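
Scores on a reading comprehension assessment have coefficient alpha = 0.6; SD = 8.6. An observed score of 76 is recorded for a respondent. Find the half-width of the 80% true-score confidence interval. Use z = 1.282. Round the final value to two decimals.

6.97

SEM = 8.6000 × √(1 − 0.6000) = 8.6000 × √0.4000 ≈ 8.6000 × 0.6325 ≈ 5.4391
Margin = 1.282 × 5.4391 ≈ 6.9729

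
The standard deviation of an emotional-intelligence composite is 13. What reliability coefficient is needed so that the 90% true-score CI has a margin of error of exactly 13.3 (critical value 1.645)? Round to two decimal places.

SEM needed = half-width / z = 13.3/1.645 ≈ 8.085
Required reliability = 1 − (SEM/SD)² = 1 − 0.387 ≈ 0.613

0.61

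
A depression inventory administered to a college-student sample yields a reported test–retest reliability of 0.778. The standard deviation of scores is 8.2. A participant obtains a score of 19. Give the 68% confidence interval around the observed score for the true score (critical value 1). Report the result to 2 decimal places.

[15.14, 22.86]

SEM = 8.20000·√(1 − 0.77800) ≃ 3.86358
Half-width = 1·3.86358 ≃ 3.86358
Interval: (15.13642, 22.86358)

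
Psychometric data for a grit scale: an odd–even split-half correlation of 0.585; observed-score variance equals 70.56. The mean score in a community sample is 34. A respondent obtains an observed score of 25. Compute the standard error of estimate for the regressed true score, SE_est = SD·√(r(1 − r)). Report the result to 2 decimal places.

3.69

σ = 70.56^(1/2) = 8.40000
Full-length reliability (Spearman-Brown) = 2(0.585)/(1+0.585) ≃ 0.73817
SE_est = SD · √(r(1 − r)) = 8.40000 · √0.19327 ≃ 8.40000 · 0.43963 ≃ 3.69290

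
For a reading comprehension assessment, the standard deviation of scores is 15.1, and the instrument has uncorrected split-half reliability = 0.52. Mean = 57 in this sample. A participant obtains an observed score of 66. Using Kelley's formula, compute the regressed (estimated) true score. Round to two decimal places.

63.16

Spearman-Brown: r = 2(0.52) / (1 + 0.52) = 1.040 / 1.520 ≃ 0.684
T̂ = 0.684(66) + 0.316(57) ≃ 63.158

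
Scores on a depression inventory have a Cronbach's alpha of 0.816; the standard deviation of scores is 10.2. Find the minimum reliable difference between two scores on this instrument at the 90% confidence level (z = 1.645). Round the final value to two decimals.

10.18

SEM = 10.20000 × √(1 − 0.81600) = 10.20000 × √0.18400 ≈ 10.20000 × 0.42895 ≈ 4.37531
Standard error of the difference = 4.37531·√2 ≈ 6.18763
Minimum reliable difference = 1.645 × SE_diff ≈ 1.645 × 6.18763 ≈ 10.17865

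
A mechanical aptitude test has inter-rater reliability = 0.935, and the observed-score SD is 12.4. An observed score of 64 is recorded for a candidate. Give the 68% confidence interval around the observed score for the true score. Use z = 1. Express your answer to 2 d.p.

[60.84, 67.16]

The standard error of measurement is 12.400·√(1 − 0.935) ≈ 12.400·0.255 ≈ 3.161.
Margin = 1 · 3.161 ≈ 3.161
Interval: (60.839, 67.161)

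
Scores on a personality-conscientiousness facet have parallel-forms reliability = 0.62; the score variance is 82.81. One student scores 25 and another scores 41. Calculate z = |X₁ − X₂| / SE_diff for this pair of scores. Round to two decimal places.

SD = √82.81 = 9.1000
SEM = 9.1000*√(1 − 0.6200) ≈ 5.6096
Standard error of the difference = 5.6096·√2 ≈ 7.9332
z = |25 − 41| / 7.9332 = 16 / 7.9332 ≈ 2.0168

2.02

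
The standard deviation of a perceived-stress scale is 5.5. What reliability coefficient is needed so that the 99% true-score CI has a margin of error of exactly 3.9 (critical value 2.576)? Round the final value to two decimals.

SEM needed = half-width / z = 3.9/2.576 ≃ 1.514
r = 1 − (SEM / SD)² = 1 − (1.514 / 5.5)² ≃ 1 − 0.076 ≃ 0.924

0.92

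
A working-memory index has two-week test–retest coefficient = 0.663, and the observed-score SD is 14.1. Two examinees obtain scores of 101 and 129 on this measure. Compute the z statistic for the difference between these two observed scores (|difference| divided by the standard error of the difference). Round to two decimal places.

The standard error of measurement is 14.10000·√(1 − 0.66300) ≃ 14.10000·0.58052 ≃ 8.18529.
SE_diff = √2 · SEM ≃ 11.57575
z = 28 / 11.57575 ≃ 2.41885

2.42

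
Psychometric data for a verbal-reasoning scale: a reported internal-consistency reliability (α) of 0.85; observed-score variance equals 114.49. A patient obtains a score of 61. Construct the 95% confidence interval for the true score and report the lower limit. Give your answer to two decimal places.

52.88

σ = 114.49^(1/2) = 10.7000
SEM = 10.7000 × √(1 − 0.8500) = 10.7000 × √0.1500 ≈ 10.7000 × 0.3873 ≈ 4.1441
1.96 × SEM ≈ 8.1224
Lower limit = 61 − 8.1224 ≈ 52.8776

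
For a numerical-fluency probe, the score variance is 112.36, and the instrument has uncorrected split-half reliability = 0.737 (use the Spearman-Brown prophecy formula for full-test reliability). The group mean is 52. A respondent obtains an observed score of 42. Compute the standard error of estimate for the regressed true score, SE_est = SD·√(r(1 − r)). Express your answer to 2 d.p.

3.80

σ = 112.36^(1/2) = 10.600
Spearman-Brown: r = 2(0.737) / (1 + 0.737) = 1.474 / 1.737 ≈ 0.849
SE_est = SD · √(r(1 − r)) = 10.600 · √0.128 ≈ 10.600 · 0.358 ≈ 3.800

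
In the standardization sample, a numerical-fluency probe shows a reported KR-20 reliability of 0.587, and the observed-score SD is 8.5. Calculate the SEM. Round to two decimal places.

SEM = 8.500 × √(1 − 0.587) = 8.500 × √0.413 ≈ 8.500 × 0.643 ≈ 5.463

5.46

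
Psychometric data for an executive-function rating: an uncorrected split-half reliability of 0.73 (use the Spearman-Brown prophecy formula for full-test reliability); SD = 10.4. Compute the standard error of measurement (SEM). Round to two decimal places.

4.11

r_full = 2·0.73 / (1 + 0.73) ≈ 0.8439
SEM = 10.4000*√(1 − 0.8439) ≈ 4.1086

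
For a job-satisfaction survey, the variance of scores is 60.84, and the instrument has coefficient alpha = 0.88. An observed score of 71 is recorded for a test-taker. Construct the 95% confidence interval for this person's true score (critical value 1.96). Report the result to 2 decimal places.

[65.70, 76.30]

σ = 60.84^(1/2) = 7.8000
SEM = 7.8000*√(1 − 0.8800) ≃ 2.7020
Margin = 1.96 * 2.7020 ≃ 5.2959
Interval: (65.7041, 76.2959)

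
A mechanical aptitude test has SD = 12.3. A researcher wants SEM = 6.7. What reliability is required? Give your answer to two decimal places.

Required reliability = 1 − (SEM/SD)² = 1 − 0.2967 ≃ 0.7033

0.70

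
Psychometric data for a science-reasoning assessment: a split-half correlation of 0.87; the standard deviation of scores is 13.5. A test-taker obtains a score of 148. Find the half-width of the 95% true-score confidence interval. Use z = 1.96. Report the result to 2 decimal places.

6.98

Spearman-Brown: r = 2(0.87) / (1 + 0.87) = 1.740 / 1.870 ≃ 0.930
SEM = 13.500 × √(1 − 0.930) = 13.500 × √0.070 ≃ 13.500 × 0.264 ≃ 3.559
Half-width = 1.96×3.559 ≃ 6.977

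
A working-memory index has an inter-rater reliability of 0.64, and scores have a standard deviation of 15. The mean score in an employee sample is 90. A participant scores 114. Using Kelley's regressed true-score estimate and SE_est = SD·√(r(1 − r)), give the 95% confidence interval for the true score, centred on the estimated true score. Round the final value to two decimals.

T̂ = r·X + (1 − r)·M = 0.64000*114 + 0.36000*90 = 72.96000 + 32.40000 ≈ 105.36000
SE_est = SD * √(r(1 − r)) = 15.00000 * √0.23040 ≈ 15.00000 * 0.48000 ≈ 7.20000
CI = 105.36000 ± 1.96 * 7.20000 → [91.24800, 119.47200]

[91.25, 119.47]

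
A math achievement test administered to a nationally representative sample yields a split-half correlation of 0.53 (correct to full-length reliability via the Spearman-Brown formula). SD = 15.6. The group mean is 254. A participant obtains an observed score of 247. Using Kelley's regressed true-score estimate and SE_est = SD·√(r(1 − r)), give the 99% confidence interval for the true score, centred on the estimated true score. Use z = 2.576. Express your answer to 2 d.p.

r_full = 2·0.53 / (1 + 0.53) ≈ 0.693
T̂ = 0.693(247) + 0.307(254) ≈ 249.150
SE_est = 15.600×√(0.693×0.307) ≈ 7.197
99% CI: 249.150 ± 18.539 ≈ (230.612, 267.689)

[230.61, 267.69]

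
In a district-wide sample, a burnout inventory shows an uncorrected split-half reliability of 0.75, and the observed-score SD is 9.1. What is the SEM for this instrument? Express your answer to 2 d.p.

3.44

Full-length reliability (Spearman-Brown) = 2(0.75)/(1+0.75) ≈ 0.85714
SEM = 9.10000 · √(1 − 0.85714) = 9.10000 · √0.14286 ≈ 9.10000 · 0.37796 ≈ 3.43948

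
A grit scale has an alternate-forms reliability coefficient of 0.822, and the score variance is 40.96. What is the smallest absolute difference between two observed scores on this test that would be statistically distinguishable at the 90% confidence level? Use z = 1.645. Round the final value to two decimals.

σ = 40.96^(1/2) = 6.4000
The standard error of measurement is 6.4000*√(1 − 0.8220) ≈ 6.4000*0.4219 ≈ 2.7002.
SE_diff = SEM * √2 ≈ 2.7002 * 1.4142 ≈ 3.8186
Minimum reliable difference = 1.645 * SE_diff ≈ 1.645 * 3.8186 ≈ 6.2816

6.28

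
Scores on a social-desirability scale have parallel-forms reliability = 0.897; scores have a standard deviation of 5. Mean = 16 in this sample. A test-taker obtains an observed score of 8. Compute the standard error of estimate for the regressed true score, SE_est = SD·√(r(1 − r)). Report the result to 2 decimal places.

SE_est = SD * √(r(1 − r)) = 5.000 * √0.092 ≈ 5.000 * 0.304 ≈ 1.520

1.52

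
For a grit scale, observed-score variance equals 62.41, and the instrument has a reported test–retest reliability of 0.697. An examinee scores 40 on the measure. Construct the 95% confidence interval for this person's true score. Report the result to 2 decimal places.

[31.48, 48.52]

SD = √62.41 ≃ 7.900
SEM = 7.900·√(1 − 0.697) ≃ 4.349
1.96 · SEM ≃ 8.523
CI = 40 ± 8.523 → [31.477, 48.523]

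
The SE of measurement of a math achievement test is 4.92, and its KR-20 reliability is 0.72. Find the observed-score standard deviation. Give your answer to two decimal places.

9.30

SD = 4.92 / √(1 − 0.72) ≈ 9.29793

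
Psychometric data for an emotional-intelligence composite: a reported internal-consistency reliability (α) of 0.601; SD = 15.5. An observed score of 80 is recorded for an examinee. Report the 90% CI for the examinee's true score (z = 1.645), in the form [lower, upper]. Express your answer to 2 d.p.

[63.89, 96.11]

The standard error of measurement is 15.50000*√(1 − 0.60100) ≈ 15.50000*0.63166 ≈ 9.79080.
1.645 * SEM ≈ 16.10586
90% CI: 80 ± 16.10586 = [63.89414, 96.10586]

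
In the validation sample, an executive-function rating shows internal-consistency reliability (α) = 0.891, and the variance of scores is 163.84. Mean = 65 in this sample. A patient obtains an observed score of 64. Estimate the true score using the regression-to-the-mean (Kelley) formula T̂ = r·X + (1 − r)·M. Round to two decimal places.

T̂ = r·X + (1 − r)·M = 0.891×64 + 0.109×65 = 57.024 + 7.085 ≈ 64.109

64.11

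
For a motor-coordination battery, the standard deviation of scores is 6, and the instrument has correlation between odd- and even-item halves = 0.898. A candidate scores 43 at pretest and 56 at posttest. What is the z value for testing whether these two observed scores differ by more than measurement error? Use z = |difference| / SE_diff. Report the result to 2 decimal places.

Full-length reliability (Spearman-Brown) = 2(0.898)/(1+0.898) ≈ 0.946
SEM = 6.000 · √(1 − 0.946) = 6.000 · √0.054 ≈ 6.000 · 0.232 ≈ 1.391
SE_diff = √2 · SEM ≈ 1.967
z = 13 / 1.967 ≈ 6.609

6.61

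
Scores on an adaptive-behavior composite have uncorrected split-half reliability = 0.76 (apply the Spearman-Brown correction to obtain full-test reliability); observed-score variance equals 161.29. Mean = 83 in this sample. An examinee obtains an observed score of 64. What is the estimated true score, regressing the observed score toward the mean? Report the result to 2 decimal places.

66.59

r_full = 2·0.76 / (1 + 0.76) ≈ 0.864
T̂ = 0.864(64) + 0.136(83) ≈ 66.591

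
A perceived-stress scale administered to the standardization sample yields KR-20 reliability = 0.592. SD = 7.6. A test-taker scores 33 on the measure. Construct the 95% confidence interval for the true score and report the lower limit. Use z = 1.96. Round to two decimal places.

23.49

SEM = 7.600*√(1 − 0.592) ≈ 4.854
1.96 * SEM ≈ 9.515
Lower limit = 33 − 9.515 ≈ 23.485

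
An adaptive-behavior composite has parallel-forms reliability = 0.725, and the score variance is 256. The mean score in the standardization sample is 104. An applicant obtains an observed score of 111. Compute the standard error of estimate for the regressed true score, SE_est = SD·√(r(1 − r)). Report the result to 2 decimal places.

7.14

SD = √256 = 16.00000
SE_est = SD * √(r(1 − r)) = 16.00000 * √0.19937 ≈ 16.00000 * 0.44651 ≈ 7.14423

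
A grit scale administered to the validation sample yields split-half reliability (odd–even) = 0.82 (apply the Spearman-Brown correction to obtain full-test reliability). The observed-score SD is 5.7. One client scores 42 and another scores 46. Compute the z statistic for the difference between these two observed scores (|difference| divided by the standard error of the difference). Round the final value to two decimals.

1.58

Full-length reliability (Spearman-Brown) = 2(0.82)/(1+0.82) ≃ 0.901
SEM = 5.700 * √(1 − 0.901) = 5.700 * √0.099 ≃ 5.700 * 0.314 ≃ 1.793
SE_diff = √2 * SEM ≃ 2.535
z = 4 / 2.535 ≃ 1.578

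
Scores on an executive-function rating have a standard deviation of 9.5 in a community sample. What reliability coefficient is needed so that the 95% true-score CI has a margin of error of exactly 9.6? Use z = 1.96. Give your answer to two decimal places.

0.73

SEM needed = half-width / z = 9.6/1.96 ≈ 4.8980
r = 1 − (SEM / SD)² = 1 − (4.8980 / 9.5)² ≈ 1 − 0.2658 ≈ 0.7342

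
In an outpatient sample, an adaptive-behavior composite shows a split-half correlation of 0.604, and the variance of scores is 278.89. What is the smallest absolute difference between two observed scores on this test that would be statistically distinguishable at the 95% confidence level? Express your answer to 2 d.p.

σ = 278.89^(1/2) = 16.70000
Full-length reliability (Spearman-Brown) = 2(0.604)/(1+0.604) ≃ 0.75312
SEM = 16.70000×√(1 − 0.75312) ≃ 8.29778
Standard error of the difference = 8.29778·√2 ≃ 11.73483
Minimum reliable difference = 1.96 × SE_diff ≃ 1.96 × 11.73483 ≃ 23.00027

23.00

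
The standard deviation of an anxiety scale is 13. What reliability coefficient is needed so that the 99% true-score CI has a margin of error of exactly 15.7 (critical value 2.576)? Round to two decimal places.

Required SEM = 15.7 / 2.576 ≃ 6.0947
r = 1 − (SEM / SD)² = 1 − (6.0947 / 13)² ≃ 1 − 0.2198 ≃ 0.7802

0.78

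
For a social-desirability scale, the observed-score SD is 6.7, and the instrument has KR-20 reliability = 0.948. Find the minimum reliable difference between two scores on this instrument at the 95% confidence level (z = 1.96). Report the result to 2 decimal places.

4.23

SEM = 6.7000×√(1 − 0.9480) ≈ 1.5278
SE_diff = √2 × SEM ≈ 2.1607
Smallest detectable difference = 1.96×2.1607 ≈ 4.2349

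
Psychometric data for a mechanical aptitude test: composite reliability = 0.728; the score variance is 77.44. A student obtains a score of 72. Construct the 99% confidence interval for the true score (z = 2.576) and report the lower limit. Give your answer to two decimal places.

60.18

SD = √77.44 = 8.80000
SEM = 8.80000×√(1 − 0.72800) ≃ 4.58952
2.576 × SEM ≃ 11.82260
Lower limit = 72 − 11.82260 ≃ 60.17740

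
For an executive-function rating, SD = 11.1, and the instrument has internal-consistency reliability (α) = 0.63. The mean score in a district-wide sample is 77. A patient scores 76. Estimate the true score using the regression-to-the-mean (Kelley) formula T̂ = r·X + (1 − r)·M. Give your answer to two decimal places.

76.37

Estimated true score = 0.630*76 + (1 − 0.630)*77 ≈ 76.370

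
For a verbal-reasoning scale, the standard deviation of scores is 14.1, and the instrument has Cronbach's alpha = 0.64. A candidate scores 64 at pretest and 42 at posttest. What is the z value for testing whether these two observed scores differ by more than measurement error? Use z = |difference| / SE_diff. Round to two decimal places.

SEM = 14.1000 · √(1 − 0.6400) = 14.1000 · √0.3600 ≈ 14.1000 · 0.6000 ≈ 8.4600
SE_diff = √2 · SEM ≈ 11.9642
z = 22 / 11.9642 ≈ 1.8388

1.84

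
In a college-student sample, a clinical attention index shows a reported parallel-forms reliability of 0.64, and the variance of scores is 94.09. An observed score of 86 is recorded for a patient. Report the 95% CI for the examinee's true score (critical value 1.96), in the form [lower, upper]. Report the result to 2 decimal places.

SD = √94.09 ≃ 9.7000
The standard error of measurement is 9.7000*√(1 − 0.6400) ≃ 9.7000*0.6000 ≃ 5.8200.
Margin = 1.96 * 5.8200 ≃ 11.4072
Interval: (74.5928, 97.4072)

[74.59, 97.41]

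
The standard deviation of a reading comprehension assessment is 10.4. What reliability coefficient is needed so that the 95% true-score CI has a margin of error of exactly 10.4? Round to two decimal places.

0.74

SEM needed = half-width / z = 10.4/1.96 ≈ 5.306
r = 1 − (5.306/10.4)² ≈ 1 − 0.260 ≈ 0.740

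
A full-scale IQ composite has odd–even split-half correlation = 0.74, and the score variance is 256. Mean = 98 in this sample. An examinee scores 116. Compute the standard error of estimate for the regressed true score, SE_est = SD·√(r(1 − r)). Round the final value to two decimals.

5.70

SD = √256 ≃ 16.0000
r_full = 2·0.74 / (1 + 0.74) ≃ 0.8506
SE_est = SD × √(r(1 − r)) = 16.0000 × √0.1271 ≃ 16.0000 × 0.3565 ≃ 5.7041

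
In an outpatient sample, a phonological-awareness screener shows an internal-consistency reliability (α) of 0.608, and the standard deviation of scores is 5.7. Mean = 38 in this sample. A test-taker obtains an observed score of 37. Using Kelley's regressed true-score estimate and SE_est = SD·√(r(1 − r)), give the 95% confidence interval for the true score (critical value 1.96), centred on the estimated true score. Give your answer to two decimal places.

[31.94, 42.85]

Estimated true score = 0.6080*37 + (1 − 0.6080)*38 ≈ 37.3920
SE_est = SD * √(r(1 − r)) = 5.7000 * √0.2383 ≈ 5.7000 * 0.4882 ≈ 2.7827
95% CI: 37.3920 ± 5.4541 ≈ (31.9379, 42.8461)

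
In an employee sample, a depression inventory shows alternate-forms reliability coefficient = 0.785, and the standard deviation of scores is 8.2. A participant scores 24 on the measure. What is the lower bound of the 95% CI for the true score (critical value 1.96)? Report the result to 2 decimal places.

16.55

SEM = 8.2000 × √(1 − 0.7850) = 8.2000 × √0.2150 ≈ 8.2000 × 0.4637 ≈ 3.8022
1.96 × SEM ≈ 7.4523
Lower bound: 24 − 7.4523 = 16.5477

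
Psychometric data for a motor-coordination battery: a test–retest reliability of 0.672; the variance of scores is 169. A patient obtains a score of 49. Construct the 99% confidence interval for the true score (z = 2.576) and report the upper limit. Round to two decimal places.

σ = 169^(1/2) = 13.0000
SEM = 13.0000 * √(1 − 0.6720) = 13.0000 * √0.3280 ≈ 13.0000 * 0.5727 ≈ 7.4453
Half-width = 2.576*7.4453 ≈ 19.1790
Upper limit = 49 + 19.1790 ≈ 68.1790

68.18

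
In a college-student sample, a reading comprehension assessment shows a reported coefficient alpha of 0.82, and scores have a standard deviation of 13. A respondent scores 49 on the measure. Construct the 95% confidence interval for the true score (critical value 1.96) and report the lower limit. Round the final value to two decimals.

38.19

SEM = 13.000 * √(1 − 0.820) = 13.000 * √0.180 ≈ 13.000 * 0.424 ≈ 5.515
1.96 * SEM ≈ 10.810
Lower bound: 49 − 10.810 = 38.190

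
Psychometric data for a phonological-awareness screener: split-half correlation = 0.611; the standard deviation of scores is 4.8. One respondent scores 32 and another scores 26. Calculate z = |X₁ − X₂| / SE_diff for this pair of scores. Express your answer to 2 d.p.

1.80

Spearman-Brown: r = 2(0.611) / (1 + 0.611) = 1.22200 / 1.61100 ≈ 0.75854
The standard error of measurement is 4.80000×√(1 − 0.75854) ≈ 4.80000×0.49139 ≈ 2.35868.
Standard error of the difference = 2.35868·√2 ≈ 3.33567
z = 6 / 3.33567 ≈ 1.79874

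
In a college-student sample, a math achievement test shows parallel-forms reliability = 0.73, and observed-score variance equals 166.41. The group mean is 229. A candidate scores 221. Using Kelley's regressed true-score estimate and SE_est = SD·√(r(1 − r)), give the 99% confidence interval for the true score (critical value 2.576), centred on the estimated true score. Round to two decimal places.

SD = √166.41 = 12.90000
Estimated true score = 0.73000*221 + (1 − 0.73000)*229 ≈ 223.16000
SE_est = 12.90000·√[r(1 − r)] ≈ 5.72708
99% CI: 223.16000 ± 14.75295 ≈ (208.40705, 237.91295)

[208.41, 237.91]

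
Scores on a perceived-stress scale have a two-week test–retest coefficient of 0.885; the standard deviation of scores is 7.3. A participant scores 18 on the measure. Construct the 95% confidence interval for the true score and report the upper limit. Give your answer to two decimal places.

SEM = 7.3000 * √(1 − 0.8850) = 7.3000 * √0.1150 ≈ 7.3000 * 0.3391 ≈ 2.4756
1.96 * SEM ≈ 4.8521
Upper bound: 18 + 4.8521 = 22.8521

22.85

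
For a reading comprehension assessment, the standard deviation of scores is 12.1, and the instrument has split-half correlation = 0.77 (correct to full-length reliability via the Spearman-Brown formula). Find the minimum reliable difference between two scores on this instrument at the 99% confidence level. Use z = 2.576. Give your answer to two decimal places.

Full-length reliability (Spearman-Brown) = 2(0.77)/(1+0.77) ≈ 0.870
SEM = 12.100 * √(1 − 0.870) = 12.100 * √0.130 ≈ 12.100 * 0.360 ≈ 4.362
SE_diff = SEM * √2 ≈ 4.362 * 1.414 ≈ 6.168
Minimum reliable difference = 2.576 * SE_diff ≈ 2.576 * 6.168 ≈ 15.890

15.89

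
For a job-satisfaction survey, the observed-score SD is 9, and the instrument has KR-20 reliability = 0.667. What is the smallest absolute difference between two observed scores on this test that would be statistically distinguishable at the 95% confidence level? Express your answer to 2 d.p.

14.40

SEM = 9.00000 × √(1 − 0.66700) = 9.00000 × √0.33300 ≈ 9.00000 × 0.57706 ≈ 5.19355
SE_diff = SEM × √2 ≈ 5.19355 × 1.41421 ≈ 7.34479
Minimum reliable difference = 1.96 × SE_diff ≈ 1.96 × 7.34479 ≈ 14.39580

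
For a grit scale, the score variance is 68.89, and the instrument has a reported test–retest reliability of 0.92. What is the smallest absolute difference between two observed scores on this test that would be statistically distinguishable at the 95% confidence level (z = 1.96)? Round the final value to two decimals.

6.51

σ = 68.89^(1/2) = 8.300
The standard error of measurement is 8.300·√(1 − 0.920) ≈ 8.300·0.283 ≈ 2.348.
Standard error of the difference = 2.348·√2 ≈ 3.320
Minimum reliable difference = 1.96 · SE_diff ≈ 1.96 · 3.320 ≈ 6.507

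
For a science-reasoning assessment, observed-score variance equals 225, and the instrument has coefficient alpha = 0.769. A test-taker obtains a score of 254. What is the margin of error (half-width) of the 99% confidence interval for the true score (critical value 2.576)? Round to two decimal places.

18.57

SD = √225 ≈ 15.00000
SEM = 15.00000 * √(1 − 0.76900) = 15.00000 * √0.23100 ≈ 15.00000 * 0.48062 ≈ 7.20937
Half-width = 2.576*7.20937 ≈ 18.57133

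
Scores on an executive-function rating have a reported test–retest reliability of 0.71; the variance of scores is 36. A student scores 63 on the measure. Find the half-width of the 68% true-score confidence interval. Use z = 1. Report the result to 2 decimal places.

σ = 36^(1/2) = 6.0000
SEM = 6.0000·√(1 − 0.7100) ≈ 3.2311
1 · SEM ≈ 3.2311

3.23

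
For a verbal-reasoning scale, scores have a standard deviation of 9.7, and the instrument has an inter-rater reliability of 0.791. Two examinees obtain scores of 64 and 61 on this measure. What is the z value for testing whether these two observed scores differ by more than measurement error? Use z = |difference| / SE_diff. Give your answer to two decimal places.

0.48

SEM = 9.7000·√(1 − 0.7910) ≈ 4.4345
SE_diff = √2 · SEM ≈ 6.2713
z = 3 / 6.2713 ≈ 0.4784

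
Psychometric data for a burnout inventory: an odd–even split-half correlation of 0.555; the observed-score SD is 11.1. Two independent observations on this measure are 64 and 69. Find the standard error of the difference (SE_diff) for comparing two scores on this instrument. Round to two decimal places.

8.40

Spearman-Brown: r = 2(0.555) / (1 + 0.555) = 1.110 / 1.555 ≈ 0.714
The standard error of measurement is 11.100·√(1 − 0.714) ≈ 11.100·0.535 ≈ 5.938.
SE_diff = SEM · √2 ≈ 5.938 · 1.414 ≈ 8.398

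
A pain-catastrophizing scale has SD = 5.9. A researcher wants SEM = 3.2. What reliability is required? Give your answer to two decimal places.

0.71

Required reliability = 1 − (SEM/SD)² = 1 − 0.2942 ≈ 0.7058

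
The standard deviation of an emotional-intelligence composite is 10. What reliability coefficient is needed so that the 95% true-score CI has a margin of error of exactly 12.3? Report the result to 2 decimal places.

0.61

Required SEM = 12.3 / 1.96 ≈ 6.27551
r = 1 − (SEM / SD)² = 1 − (6.27551 / 10)² ≈ 1 − 0.39382 ≈ 0.60618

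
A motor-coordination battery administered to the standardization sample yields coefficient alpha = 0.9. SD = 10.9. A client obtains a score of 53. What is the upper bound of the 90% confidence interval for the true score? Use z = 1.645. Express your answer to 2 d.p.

SEM = 10.9000×√(1 − 0.9000) ≃ 3.4469
Margin = 1.645 × 3.4469 ≃ 5.6701
Upper limit = 53 + 5.6701 ≃ 58.6701

58.67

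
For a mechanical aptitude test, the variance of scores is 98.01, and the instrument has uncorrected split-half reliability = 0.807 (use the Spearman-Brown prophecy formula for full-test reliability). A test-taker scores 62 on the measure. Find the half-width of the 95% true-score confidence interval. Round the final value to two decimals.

σ = 98.01^(1/2) = 9.900
Full-length reliability (Spearman-Brown) = 2(0.807)/(1+0.807) ≈ 0.893
SEM = 9.900*√(1 − 0.893) ≈ 3.235
Half-width = 1.96*3.235 ≈ 6.341

6.34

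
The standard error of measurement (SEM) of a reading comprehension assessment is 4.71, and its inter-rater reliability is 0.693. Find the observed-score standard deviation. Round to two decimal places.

8.50

SD = 4.71 / √(1 − 0.693) ≈ 8.50064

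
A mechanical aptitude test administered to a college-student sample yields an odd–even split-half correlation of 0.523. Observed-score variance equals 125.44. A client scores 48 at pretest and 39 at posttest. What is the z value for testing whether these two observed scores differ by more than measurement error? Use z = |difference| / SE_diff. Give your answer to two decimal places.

σ = 125.44^(1/2) = 11.2000
r_full = 2·0.523 / (1 + 0.523) ≈ 0.6868
SEM = 11.2000 * √(1 − 0.6868) = 11.2000 * √0.3132 ≈ 11.2000 * 0.5596 ≈ 6.2680
SE_diff = SEM * √2 ≈ 6.2680 * 1.4142 ≈ 8.8643
z = |48 − 39| / 8.8643 = 9 / 8.8643 ≈ 1.0153

1.02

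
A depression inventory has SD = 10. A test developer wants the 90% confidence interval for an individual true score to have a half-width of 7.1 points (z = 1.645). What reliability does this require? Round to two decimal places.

SEM needed = half-width / z = 7.1/1.645 ≈ 4.31611
Required reliability = 1 − (SEM/SD)² = 1 − 0.18629 ≈ 0.81371

0.81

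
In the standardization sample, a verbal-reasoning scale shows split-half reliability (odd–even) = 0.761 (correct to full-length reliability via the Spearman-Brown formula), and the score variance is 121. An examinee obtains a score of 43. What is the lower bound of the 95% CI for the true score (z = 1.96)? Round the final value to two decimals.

SD = √121 ≈ 11.0000
Full-length reliability (Spearman-Brown) = 2(0.761)/(1+0.761) ≈ 0.8643
SEM = 11.0000·√(1 − 0.8643) ≈ 4.0524
Half-width = 1.96·4.0524 ≈ 7.9427
Lower limit = 43 − 7.9427 ≈ 35.0573

35.06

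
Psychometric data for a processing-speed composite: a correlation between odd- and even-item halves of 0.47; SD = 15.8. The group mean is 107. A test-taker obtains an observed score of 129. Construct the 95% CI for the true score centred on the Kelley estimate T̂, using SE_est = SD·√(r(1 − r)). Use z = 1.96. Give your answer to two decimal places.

Spearman-Brown: r = 2(0.47) / (1 + 0.47) = 0.94000 / 1.47000 ≈ 0.63946
Estimated true score = 0.63946×129 + (1 − 0.63946)×107 ≈ 121.06803
SE_est = 15.80000·√[r(1 − r)] ≈ 7.58650
CI = 121.06803 ± 1.96 × 7.58650 → [106.19848, 135.93757]

[106.20, 135.94]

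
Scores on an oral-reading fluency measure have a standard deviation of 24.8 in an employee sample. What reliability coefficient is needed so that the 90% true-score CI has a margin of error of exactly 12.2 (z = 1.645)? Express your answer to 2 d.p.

0.91

Required SEM = 12.2 / 1.645 ≃ 7.4164
Required reliability = 1 − (SEM/SD)² = 1 − 0.0894 ≃ 0.9106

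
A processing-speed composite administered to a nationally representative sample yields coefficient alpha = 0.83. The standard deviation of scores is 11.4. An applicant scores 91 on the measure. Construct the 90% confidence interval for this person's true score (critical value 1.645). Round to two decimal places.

[83.27, 98.73]

SEM = 11.40000*√(1 − 0.83000) ≈ 4.70034
Half-width = 1.645*4.70034 ≈ 7.73206
Interval: (83.26794, 98.73206)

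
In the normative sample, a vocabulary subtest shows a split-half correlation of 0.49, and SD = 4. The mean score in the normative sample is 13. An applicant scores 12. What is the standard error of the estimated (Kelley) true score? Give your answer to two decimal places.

1.90

Spearman-Brown: r = 2(0.49) / (1 + 0.49) = 0.9800 / 1.4900 ≈ 0.6577
SE_est = SD * √(r(1 − r)) = 4.0000 * √0.2251 ≈ 4.0000 * 0.4745 ≈ 1.8979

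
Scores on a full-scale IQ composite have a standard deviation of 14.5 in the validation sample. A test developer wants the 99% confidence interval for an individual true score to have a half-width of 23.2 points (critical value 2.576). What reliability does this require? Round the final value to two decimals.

0.61

Required SEM = 23.2 / 2.576 ≈ 9.00621
r = 1 − (9.00621/14.5)² ≈ 1 − 0.38579 ≈ 0.61421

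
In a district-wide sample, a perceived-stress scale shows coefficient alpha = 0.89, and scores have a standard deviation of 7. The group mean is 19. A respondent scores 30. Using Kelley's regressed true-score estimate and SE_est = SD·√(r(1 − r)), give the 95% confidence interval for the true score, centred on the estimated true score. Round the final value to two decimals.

Estimated true score = 0.8900×30 + (1 − 0.8900)×19 ≈ 28.7900
SE_est = SD × √(r(1 − r)) = 7.0000 × √0.0979 ≈ 7.0000 × 0.3129 ≈ 2.1902
CI = 28.7900 ± 1.96 × 2.1902 → [24.4972, 33.0828]

[24.50, 33.08]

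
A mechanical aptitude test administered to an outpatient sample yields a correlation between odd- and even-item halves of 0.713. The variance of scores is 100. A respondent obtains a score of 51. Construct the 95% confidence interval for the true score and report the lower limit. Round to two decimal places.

42.98

SD = √100 = 10.000
r_full = 2·0.713 / (1 + 0.713) ≈ 0.832
SEM = 10.000×√(1 − 0.832) ≈ 4.093
Half-width = 1.96×4.093 ≈ 8.023
Lower limit = 51 − 8.023 ≈ 42.977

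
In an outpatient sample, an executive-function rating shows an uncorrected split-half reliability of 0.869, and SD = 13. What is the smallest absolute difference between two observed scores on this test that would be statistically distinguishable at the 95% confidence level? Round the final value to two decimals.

9.54

Spearman-Brown: r = 2(0.869) / (1 + 0.869) = 1.738 / 1.869 ≃ 0.930
The standard error of measurement is 13.000×√(1 − 0.930) ≃ 13.000×0.265 ≃ 3.442.
SE_diff = √2 × SEM ≃ 4.867
Minimum reliable difference = 1.96 × SE_diff ≃ 1.96 × 4.867 ≃ 9.540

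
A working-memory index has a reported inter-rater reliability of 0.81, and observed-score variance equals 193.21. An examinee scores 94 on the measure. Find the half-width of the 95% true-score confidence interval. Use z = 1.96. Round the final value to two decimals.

SD = √193.21 ≈ 13.900
SEM = 13.900 × √(1 − 0.810) = 13.900 × √0.190 ≈ 13.900 × 0.436 ≈ 6.059
Half-width = 1.96×6.059 ≈ 11.875

11.88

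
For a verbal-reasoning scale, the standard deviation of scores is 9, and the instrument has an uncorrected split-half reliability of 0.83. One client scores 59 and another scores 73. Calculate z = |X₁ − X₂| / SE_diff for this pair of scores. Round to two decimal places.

r_full = 2·0.83 / (1 + 0.83) ≈ 0.90710
SEM = 9.00000 * √(1 − 0.90710) = 9.00000 * √0.09290 ≈ 9.00000 * 0.30479 ≈ 2.74310
SE_diff = √2 * SEM ≈ 3.87933
z = |59 − 73| / 3.87933 = 14 / 3.87933 ≈ 3.60887

3.61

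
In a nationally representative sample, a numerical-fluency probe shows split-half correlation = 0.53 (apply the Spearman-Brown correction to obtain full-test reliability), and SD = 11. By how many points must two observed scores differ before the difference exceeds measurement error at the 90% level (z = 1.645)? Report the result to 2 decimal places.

14.18

Full-length reliability (Spearman-Brown) = 2(0.53)/(1+0.53) ≈ 0.6928
The standard error of measurement is 11.0000×√(1 − 0.6928) ≈ 11.0000×0.5542 ≈ 6.0967.
SE_diff = SEM × √2 ≈ 6.0967 × 1.4142 ≈ 8.6221
Smallest detectable difference = 1.645×8.6221 ≈ 14.1833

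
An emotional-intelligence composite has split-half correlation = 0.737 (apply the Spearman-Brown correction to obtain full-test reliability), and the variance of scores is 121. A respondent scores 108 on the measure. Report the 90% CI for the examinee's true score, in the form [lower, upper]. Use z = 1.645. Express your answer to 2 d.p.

[100.96, 115.04]

SD = √121 ≈ 11.00000
Spearman-Brown: r = 2(0.737) / (1 + 0.737) = 1.47400 / 1.73700 ≈ 0.84859
The standard error of measurement is 11.00000·√(1 − 0.84859) ≈ 11.00000·0.38911 ≈ 4.28026.
Half-width = 1.645·4.28026 ≈ 7.04104
Interval: (100.95896, 115.04104)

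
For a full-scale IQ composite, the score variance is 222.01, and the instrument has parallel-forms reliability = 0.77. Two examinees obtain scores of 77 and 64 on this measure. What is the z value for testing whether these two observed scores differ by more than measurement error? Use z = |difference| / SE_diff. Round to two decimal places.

SD = √222.01 = 14.90000
The standard error of measurement is 14.90000×√(1 − 0.77000) ≈ 14.90000×0.47958 ≈ 7.14579.
Standard error of the difference = 7.14579·√2 ≈ 10.10567
z = |77 − 64| / 10.10567 = 13 / 10.10567 ≈ 1.28641

1.29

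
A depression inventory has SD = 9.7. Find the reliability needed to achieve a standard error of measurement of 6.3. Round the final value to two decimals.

0.58

Required reliability = 1 − (SEM/SD)² = 1 − 0.4218 ≈ 0.5782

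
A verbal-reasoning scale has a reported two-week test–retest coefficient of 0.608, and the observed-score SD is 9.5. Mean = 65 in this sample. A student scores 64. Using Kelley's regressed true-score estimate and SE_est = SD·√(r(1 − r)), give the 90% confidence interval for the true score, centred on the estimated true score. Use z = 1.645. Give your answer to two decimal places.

[56.76, 72.02]

T̂ = r·X + (1 − r)·M = 0.6080*64 + 0.3920*65 = 38.9120 + 25.4800 ≈ 64.3920
SE_est = SD * √(r(1 − r)) = 9.5000 * √0.2383 ≈ 9.5000 * 0.4882 ≈ 4.6379
90% CI: 64.3920 ± 7.6293 ≈ (56.7627, 72.0213)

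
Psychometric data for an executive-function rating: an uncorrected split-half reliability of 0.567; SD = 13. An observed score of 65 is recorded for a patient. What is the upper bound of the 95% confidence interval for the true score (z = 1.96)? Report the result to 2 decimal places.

Spearman-Brown: r = 2(0.567) / (1 + 0.567) = 1.1340 / 1.5670 ≃ 0.7237
The standard error of measurement is 13.0000*√(1 − 0.7237) ≃ 13.0000*0.5257 ≃ 6.8337.
Half-width = 1.96*6.8337 ≃ 13.3940
Upper limit = 65 + 13.3940 ≃ 78.3940

78.39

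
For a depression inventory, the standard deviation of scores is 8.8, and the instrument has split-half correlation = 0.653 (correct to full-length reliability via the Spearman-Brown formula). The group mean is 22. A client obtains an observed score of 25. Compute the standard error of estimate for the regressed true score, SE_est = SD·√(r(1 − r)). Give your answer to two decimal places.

3.58

r_full = 2·0.653 / (1 + 0.653) ≃ 0.790
SE_est = SD × √(r(1 − r)) = 8.800 × √0.166 ≃ 8.800 × 0.407 ≃ 3.584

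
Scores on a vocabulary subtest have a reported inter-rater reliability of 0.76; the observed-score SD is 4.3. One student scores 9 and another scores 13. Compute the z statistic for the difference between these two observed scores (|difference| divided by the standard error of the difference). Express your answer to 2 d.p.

1.34

SEM = 4.30000*√(1 − 0.76000) ≃ 2.10656
SE_diff = √2 * SEM ≃ 2.97913
z = |9 − 13| / 2.97913 = 4 / 2.97913 ≃ 1.34268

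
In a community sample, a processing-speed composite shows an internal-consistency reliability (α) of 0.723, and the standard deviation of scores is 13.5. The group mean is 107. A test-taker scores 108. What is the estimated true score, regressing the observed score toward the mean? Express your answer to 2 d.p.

T̂ = 0.7230(108) + 0.2770(107) ≃ 107.7230

107.72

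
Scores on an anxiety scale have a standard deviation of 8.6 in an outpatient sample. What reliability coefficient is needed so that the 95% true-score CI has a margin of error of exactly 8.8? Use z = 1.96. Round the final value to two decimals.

SEM needed = half-width / z = 8.8/1.96 ≈ 4.490
r = 1 − (4.490/8.6)² ≈ 1 − 0.273 ≈ 0.727

0.73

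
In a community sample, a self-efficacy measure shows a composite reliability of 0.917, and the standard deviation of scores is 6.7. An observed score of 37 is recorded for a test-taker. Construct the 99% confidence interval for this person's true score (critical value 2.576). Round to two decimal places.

[32.03, 41.97]

The standard error of measurement is 6.700·√(1 − 0.917) ≈ 6.700·0.288 ≈ 1.930.
2.576 · SEM ≈ 4.972
CI = 37 ± 4.972 → [32.028, 41.972]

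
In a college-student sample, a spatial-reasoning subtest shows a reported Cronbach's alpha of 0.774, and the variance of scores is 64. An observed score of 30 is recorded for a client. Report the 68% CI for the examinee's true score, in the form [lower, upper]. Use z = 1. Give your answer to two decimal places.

[26.20, 33.80]

SD = √64 ≈ 8.000
The standard error of measurement is 8.000×√(1 − 0.774) ≈ 8.000×0.475 ≈ 3.803.
Half-width = 1×3.803 ≈ 3.803
Interval: (26.197, 33.803)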